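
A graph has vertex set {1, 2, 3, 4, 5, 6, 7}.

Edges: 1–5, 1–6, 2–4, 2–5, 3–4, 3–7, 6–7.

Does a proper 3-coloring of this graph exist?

Yes

The chromatic number is 3. The cycle 2-4-3-7-6-1-5-2 has odd length 7, so it cannot be 2-colored; at least 3 colors are needed.
3 colors suffice: color a → {4, 5, 7}; color b → {1, 2, 3}; color c → {6}.
That is already a proper 3-coloring.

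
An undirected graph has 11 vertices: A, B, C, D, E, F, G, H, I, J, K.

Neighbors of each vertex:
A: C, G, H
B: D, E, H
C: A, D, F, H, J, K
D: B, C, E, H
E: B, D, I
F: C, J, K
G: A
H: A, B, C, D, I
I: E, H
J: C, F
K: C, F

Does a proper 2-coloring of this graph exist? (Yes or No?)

No

C, F, K are pairwise adjacent, so at least 3 colors are needed.
So 2 colors are not enough.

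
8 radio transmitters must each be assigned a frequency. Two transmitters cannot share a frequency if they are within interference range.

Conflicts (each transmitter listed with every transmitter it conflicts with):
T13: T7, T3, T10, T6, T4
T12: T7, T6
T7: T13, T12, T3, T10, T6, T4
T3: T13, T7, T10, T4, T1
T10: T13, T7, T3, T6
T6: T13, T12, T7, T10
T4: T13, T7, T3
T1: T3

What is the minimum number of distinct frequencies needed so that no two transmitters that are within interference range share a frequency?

T13, T7, T10, T6 all conflict with each other, so at least 4 frequencies are needed.
4 frequencies suffice: frequency 1 → {T7, T1}; frequency 2 → {T13, T12}; frequency 3 → {T3, T6}; frequency 4 → {T10, T4}. No two conflicting transmitters share a frequency.

4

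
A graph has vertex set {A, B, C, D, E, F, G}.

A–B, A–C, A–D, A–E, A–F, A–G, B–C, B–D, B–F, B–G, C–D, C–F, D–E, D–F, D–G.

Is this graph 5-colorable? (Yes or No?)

Yes

The chromatic number is 5. A, B, C, D, F are pairwise adjacent (a clique of size 5), so at least 5 colors are needed.
5 colors suffice: color 1 → {A}; color 2 → {D}; color 3 → {B, E}; color 4 → {C, G}; color 5 → {F}.
That is already a proper 5-coloring.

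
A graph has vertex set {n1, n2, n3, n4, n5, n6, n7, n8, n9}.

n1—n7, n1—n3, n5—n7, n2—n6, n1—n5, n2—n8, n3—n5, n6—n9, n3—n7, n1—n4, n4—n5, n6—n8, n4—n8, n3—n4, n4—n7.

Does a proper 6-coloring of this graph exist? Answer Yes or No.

Yes

The chromatic number is 5. n1, n3, n4, n5, n7 are mutually adjacent (a clique of size 5), so at least 5 colors are needed.
One proper 5-coloring: n1=2, n2=3, n3=4, n4=1, n5=5, n6=1, n7=3, n8=2, n9=2.
Since 6 ≥ 5, a proper 6-coloring certainly exists.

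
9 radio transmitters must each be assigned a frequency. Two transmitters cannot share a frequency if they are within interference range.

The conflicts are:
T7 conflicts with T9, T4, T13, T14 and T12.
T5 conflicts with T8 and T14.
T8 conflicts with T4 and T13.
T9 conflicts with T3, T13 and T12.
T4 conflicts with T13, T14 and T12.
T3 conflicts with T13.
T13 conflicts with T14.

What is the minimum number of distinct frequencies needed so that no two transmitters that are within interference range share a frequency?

T7, T4, T13, T14 all conflict with each other, so at least 4 frequencies are needed.
4 frequencies suffice: frequency 1 → {T5, T13, T12}; frequency 2 → {T9, T4}; frequency 3 → {T7, T8, T3}; frequency 4 → {T14}. Each listed conflict is separated.

4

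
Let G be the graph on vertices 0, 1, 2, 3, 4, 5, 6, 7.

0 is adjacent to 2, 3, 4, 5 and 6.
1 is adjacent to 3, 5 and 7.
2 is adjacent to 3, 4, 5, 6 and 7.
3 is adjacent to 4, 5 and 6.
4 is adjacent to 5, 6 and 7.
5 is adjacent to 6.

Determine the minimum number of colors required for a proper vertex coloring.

0, 2, 3, 4, 5, 6 are mutually adjacent (a clique of size 6), so at least 6 colors are needed.
6 colors suffice: color a → {3, 7}; color b → {1, 4}; color c → {2}; color d → {5}; color e → {0}; color f → {6}. No two adjacent vertices share a color.

6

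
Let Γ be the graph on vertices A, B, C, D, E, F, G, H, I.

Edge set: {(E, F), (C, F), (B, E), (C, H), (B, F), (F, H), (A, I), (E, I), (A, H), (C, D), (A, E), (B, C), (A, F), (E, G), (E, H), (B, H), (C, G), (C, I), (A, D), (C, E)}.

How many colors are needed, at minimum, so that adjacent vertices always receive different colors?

5

B, C, E, F, H form a clique, so at least 5 colors are needed.
5 colors suffice: A=2, B=5, C=2, D=1, E=1, F=4, G=3, H=3, I=3. Each edge has distinct colors on its endpoints.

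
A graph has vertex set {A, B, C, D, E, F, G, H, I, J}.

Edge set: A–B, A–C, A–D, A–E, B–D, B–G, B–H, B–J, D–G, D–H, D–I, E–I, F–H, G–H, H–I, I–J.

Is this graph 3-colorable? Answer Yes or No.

B, D, G, H are mutually adjacent (a clique of size 4), so at least 4 colors are needed.
So 3 colors are not enough.

No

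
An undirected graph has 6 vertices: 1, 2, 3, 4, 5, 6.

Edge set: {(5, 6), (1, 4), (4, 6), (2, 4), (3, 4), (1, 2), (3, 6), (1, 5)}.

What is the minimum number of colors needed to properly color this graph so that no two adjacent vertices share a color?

3, 4, 6 are mutually adjacent, so at least 3 colors are needed.
3 colors suffice: color red → {4, 5}; color blue → {1, 6}; color green → {2, 3}. Each edge has distinct colors on its endpoints.

3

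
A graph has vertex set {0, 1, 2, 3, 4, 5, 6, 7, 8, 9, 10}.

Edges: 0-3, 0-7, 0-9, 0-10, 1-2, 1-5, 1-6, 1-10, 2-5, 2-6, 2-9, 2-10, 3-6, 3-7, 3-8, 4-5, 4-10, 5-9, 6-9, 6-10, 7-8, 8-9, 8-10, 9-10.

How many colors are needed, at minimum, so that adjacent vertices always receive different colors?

1, 2, 6, 10 are pairwise adjacent (a clique of size 4), so at least 4 colors are needed.
A valid assignment using 4 colors: 0=green, 1=blue, 2=green, 3=red, 4=blue, 5=red, 6=yellow, 7=blue, 8=green, 9=blue, 10=red. Every edge joins two different colors.

4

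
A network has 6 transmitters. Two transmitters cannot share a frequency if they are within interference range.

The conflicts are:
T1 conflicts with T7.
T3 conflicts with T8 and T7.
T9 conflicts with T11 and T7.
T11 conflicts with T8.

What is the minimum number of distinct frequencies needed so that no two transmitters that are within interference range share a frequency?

The cycle T11-T9-T7-T3-T8-T11 has odd length 5, so it cannot be 2-colored; at least 3 frequencies are needed.
3 frequencies suffice: frequency 1 → {T11, T7}; frequency 2 → {T1, T9, T8}; frequency 3 → {T3}. No two conflicting transmitters share a frequency.

3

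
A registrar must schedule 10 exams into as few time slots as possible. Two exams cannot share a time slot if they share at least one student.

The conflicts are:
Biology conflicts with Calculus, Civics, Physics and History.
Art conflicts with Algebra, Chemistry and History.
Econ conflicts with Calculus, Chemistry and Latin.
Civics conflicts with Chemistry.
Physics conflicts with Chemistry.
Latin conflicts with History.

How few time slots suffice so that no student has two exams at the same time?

The cycle Art-Chemistry-Civics-Biology-History-Art has odd length 5, so it cannot be 2-colored; at least 3 time slots are needed.
Using 3 time slots: Biology=1, Art=2, Econ=2, Calculus=3, Civics=2, Physics=2, Algebra=1, Chemistry=1, Latin=1, History=3. Every pair that conflicts lands in different time slots.

3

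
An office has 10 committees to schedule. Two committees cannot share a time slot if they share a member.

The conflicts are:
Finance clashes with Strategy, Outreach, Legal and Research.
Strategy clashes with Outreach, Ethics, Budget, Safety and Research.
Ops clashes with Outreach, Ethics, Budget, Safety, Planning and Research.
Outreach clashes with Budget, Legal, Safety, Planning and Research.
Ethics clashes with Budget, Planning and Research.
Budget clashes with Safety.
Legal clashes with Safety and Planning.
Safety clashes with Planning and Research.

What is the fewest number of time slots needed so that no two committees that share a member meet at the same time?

Ops, Outreach, Safety, Planning are mutually in conflict, so at least 4 time slots are needed.
A valid assignment using 4 time slots: Finance=2, Strategy=3, Ops=3, Outreach=1, Ethics=1, Budget=4, Legal=3, Safety=2, Planning=4, Research=4. No two conflicting committees share a time slot.

4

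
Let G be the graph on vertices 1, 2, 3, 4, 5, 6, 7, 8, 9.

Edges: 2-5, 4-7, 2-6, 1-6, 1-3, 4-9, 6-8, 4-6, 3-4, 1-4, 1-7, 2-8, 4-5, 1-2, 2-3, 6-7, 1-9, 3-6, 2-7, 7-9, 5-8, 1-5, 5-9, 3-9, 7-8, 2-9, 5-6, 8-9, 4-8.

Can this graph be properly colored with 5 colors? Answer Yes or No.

The chromatic number is 4. 1, 4, 6, 7 are pairwise adjacent (a clique of size 4), so at least 4 colors are needed.
4 colors suffice: color red → {6, 9}; color blue → {1, 8}; color green → {2, 4}; color yellow → {3, 5, 7}.
Since 5 ≥ 4, a proper 5-coloring certainly exists.

Yes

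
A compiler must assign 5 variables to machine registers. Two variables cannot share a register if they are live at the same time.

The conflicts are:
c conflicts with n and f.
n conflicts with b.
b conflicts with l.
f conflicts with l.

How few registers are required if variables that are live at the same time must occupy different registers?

The cycle l-b-n-c-f-l has odd length 5, so it cannot be 2-colored; at least 3 registers are needed.
A valid assignment using 3 registers: c=2, n=1, b=2, f=1, l=3. Every pair that conflicts lands in different registers.

3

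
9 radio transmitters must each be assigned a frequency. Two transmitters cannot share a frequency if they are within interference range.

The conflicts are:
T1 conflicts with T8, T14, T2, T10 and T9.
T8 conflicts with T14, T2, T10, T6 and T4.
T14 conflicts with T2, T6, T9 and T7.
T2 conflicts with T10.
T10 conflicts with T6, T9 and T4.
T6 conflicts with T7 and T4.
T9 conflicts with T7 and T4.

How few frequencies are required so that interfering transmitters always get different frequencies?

4

T1, T8, T14, T2 are mutually in conflict, so at least 4 frequencies are needed.
4 frequencies suffice: T1=3, T8=2, T14=1, T2=4, T10=1, T6=3, T9=2, T7=4, T4=4. Each listed conflict is separated.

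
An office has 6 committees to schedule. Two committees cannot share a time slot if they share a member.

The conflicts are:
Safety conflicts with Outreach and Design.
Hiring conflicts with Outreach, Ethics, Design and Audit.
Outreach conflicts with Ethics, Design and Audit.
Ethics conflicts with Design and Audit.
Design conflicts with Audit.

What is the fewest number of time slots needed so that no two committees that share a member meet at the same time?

5

Hiring, Outreach, Ethics, Design, Audit pairwise conflict, so at least 5 time slots are needed.
Using 5 time slots: Safety=3, Hiring=5, Outreach=2, Ethics=4, Design=1, Audit=3. No two conflicting committees share a time slot.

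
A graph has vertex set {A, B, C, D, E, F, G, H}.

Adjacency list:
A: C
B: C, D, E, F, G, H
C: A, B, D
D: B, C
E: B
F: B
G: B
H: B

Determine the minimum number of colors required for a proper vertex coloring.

3

B, C, D form a triangle, so at least 3 colors are needed.
3 colors suffice: color red → {A, B}; color blue → {C, E, F, G, H}; color green → {D}. No two adjacent vertices share a color.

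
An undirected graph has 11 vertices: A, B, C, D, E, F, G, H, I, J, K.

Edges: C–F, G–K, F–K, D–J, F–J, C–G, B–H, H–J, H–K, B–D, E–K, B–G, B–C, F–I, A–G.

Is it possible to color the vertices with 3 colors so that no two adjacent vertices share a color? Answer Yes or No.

Yes

The chromatic number is 3. B, C, G form a triangle, so at least 3 colors are needed.
3 colors suffice: color 1 → {D, E, F, G, H}; color 2 → {A, B, I, J, K}; color 3 → {C}.
That is already a proper 3-coloring.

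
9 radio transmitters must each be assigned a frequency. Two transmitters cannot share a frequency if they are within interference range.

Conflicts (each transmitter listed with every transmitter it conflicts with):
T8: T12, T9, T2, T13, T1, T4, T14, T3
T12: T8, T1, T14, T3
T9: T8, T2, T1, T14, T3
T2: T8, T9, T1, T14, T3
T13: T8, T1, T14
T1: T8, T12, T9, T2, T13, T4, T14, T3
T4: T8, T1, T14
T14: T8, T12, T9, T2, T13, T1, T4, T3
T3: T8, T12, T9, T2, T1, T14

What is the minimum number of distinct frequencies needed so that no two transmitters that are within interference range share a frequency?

T8, T9, T2, T1, T14, T3 are mutually in conflict, so at least 6 frequencies are needed.
6 frequencies suffice: frequency 1 → {T1}; frequency 2 → {T14}; frequency 3 → {T8}; frequency 4 → {T13, T4, T3}; frequency 5 → {T12, T2}; frequency 6 → {T9}. No two conflicting transmitters share a frequency.

6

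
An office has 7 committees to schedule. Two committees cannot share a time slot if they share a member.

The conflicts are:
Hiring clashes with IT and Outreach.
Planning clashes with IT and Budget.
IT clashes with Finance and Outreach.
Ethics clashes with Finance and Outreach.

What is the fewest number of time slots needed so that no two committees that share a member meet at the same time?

3

Hiring, IT, Outreach all conflict with each other, so at least 3 time slots are needed.
3 time slots suffice: Hiring=3, Planning=2, IT=1, Ethics=1, Finance=2, Budget=1, Outreach=2. Each listed conflict is separated.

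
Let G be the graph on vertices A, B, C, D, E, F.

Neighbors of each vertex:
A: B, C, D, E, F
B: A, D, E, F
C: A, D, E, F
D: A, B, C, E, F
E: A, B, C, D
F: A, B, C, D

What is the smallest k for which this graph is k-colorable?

A, C, D, E form a clique, so at least 4 colors are needed.
4 colors suffice: color 1 → {D}; color 2 → {A}; color 3 → {E, F}; color 4 → {B, C}. Each edge has distinct colors on its endpoints.

4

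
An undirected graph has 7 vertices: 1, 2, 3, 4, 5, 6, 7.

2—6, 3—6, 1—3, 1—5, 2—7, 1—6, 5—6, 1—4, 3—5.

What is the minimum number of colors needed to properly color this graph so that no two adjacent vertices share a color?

1, 3, 5, 6 are pairwise adjacent (a clique of size 4), so at least 4 colors are needed.
A valid assignment using 4 colors: 1=blue, 2=blue, 3=yellow, 4=red, 5=green, 6=red, 7=red. No two adjacent vertices share a color.

4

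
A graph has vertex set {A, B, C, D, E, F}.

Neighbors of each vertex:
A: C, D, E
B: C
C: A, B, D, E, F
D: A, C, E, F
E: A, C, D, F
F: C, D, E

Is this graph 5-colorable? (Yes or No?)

Yes

The chromatic number is 4. C, D, E, F are mutually adjacent (a clique of size 4), so at least 4 colors are needed.
4 colors suffice: A=yellow, B=blue, C=red, D=blue, E=green, F=yellow.
Since 5 ≥ 4, a proper 5-coloring certainly exists.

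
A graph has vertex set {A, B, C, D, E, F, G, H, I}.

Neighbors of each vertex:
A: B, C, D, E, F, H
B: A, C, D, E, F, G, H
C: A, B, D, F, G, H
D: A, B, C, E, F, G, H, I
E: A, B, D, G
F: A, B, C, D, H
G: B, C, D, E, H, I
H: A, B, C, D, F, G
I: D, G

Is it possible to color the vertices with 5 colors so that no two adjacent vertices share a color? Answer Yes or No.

No

A, B, C, D, F, H are mutually adjacent (a clique of size 6), so at least 6 colors are needed.
So 5 colors are not enough.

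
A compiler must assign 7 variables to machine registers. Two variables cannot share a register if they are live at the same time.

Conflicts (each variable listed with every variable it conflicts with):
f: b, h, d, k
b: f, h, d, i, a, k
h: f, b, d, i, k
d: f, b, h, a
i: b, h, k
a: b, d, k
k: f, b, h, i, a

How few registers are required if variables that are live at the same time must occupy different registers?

f, b, h, d all conflict with each other, so at least 4 registers are needed.
4 registers suffice: f=4, b=1, h=3, d=2, i=4, a=3, k=2. Every pair that conflicts lands in different registers.

4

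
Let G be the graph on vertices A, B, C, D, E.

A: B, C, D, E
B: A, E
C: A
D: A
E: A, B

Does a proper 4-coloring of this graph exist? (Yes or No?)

Yes

The chromatic number is 3. A, B, E are mutually adjacent, so at least 3 colors are needed.
One proper 3-coloring: A=1, B=2, C=2, D=2, E=3.
Since 4 ≥ 3, a proper 4-coloring certainly exists.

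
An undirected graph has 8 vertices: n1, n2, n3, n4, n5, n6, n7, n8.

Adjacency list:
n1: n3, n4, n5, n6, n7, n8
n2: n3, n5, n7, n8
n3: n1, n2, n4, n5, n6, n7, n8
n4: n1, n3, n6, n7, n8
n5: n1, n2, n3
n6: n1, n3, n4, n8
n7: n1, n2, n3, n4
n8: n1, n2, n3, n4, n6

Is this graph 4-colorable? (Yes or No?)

No

n1, n3, n4, n6, n8 are mutually adjacent (a clique of size 5), so at least 5 colors are needed.
So 4 colors are not enough.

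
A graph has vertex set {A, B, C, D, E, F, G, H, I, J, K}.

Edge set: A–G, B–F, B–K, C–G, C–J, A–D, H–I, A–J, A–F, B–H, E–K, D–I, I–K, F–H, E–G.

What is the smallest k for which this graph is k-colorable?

B, F, H form a triangle, so at least 3 colors are needed.
One proper 3-coloring: A=red, B=red, C=red, D=blue, E=red, F=blue, G=blue, H=green, I=red, J=blue, K=blue. Each edge has distinct colors on its endpoints.

3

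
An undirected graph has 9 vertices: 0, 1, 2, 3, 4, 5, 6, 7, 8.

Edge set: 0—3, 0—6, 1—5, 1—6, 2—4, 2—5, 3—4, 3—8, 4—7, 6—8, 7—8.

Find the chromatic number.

3

The cycle 6-1-5-2-4-7-8-6 has odd length 7, so it cannot be 2-colored; at least 3 colors are needed.
A valid assignment using 3 colors: 0=a, 1=a, 2=b, 3=b, 4=a, 5=c, 6=b, 7=b, 8=a. Every edge joins two different colors.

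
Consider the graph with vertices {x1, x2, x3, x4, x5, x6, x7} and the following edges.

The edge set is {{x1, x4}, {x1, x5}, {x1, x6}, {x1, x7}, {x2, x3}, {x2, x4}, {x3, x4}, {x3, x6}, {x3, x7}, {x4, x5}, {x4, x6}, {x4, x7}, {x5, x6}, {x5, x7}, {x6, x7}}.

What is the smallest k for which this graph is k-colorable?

5

x1, x4, x5, x6, x7 form a clique, so at least 5 colors are needed.
5 colors suffice: color 1 → {x4}; color 2 → {x2, x7}; color 3 → {x6}; color 4 → {x1, x3}; color 5 → {x5}. Each edge has distinct colors on its endpoints.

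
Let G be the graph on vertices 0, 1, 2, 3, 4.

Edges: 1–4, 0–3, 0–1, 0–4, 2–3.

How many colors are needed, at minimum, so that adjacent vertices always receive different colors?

0, 1, 4 are mutually adjacent, so at least 3 colors are needed.
One proper 3-coloring: 0=red, 1=green, 2=red, 3=blue, 4=blue. Every edge joins two different colors.

3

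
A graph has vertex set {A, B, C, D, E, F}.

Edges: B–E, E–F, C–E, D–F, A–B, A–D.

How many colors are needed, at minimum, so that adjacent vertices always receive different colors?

The cycle D-F-E-B-A-D has odd length 5, so it cannot be 2-colored; at least 3 colors are needed.
3 colors suffice: color 1 → {A, E}; color 2 → {B, C, F}; color 3 → {D}. Each edge has distinct colors on its endpoints.

3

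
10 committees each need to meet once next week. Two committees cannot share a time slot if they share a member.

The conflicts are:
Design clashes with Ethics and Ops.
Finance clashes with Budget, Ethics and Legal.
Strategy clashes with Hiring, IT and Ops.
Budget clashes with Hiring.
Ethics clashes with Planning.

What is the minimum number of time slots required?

3

The cycle Finance-Ethics-Design-Ops-Strategy-Hiring-Budget-Finance has odd length 7, so it cannot be 2-colored; at least 3 time slots are needed.
A valid assignment using 3 time slots: Design=1, Finance=1, Strategy=1, Budget=3, Ethics=2, Legal=2, Hiring=2, IT=2, Ops=2, Planning=1. Every pair that conflicts lands in different time slots.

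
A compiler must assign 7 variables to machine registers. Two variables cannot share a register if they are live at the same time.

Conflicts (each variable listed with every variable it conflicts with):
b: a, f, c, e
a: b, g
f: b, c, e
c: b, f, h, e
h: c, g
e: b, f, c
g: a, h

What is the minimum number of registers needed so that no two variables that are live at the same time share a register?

4

b, f, c, e are mutually in conflict, so at least 4 registers are needed.
4 registers suffice: register 1 → {a, c}; register 2 → {b, g}; register 3 → {f, h}; register 4 → {e}. Every pair that conflicts lands in different registers.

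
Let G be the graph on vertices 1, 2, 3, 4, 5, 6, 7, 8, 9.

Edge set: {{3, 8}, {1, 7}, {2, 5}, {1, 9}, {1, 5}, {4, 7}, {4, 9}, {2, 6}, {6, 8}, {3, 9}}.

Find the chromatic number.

3

The cycle 9-1-5-2-6-8-3-9 has odd length 7, so it cannot be 2-colored; at least 3 colors are needed.
A valid assignment using 3 colors: 1=b, 2=a, 3=b, 4=b, 5=c, 6=b, 7=a, 8=a, 9=a. No two adjacent vertices share a color.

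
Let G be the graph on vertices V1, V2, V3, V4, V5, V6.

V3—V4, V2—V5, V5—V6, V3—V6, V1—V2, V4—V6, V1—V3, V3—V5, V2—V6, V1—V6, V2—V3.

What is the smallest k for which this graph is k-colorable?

V2, V3, V5, V6 are pairwise adjacent (a clique of size 4), so at least 4 colors are needed.
4 colors suffice: color R → {V3}; color B → {V6}; color G → {V2, V4}; color Y → {V1, V5}. No two adjacent vertices share a color.

4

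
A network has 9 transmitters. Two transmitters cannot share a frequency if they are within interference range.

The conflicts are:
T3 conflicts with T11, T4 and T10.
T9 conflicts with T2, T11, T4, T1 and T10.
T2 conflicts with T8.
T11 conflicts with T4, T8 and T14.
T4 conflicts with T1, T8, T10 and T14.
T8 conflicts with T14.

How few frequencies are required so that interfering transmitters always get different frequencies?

4

T11, T4, T8, T14 are mutually in conflict, so at least 4 frequencies are needed.
A valid assignment using 4 frequencies: T3=3, T9=3, T2=1, T11=2, T4=1, T1=2, T8=3, T10=2, T14=4. Each listed conflict is separated.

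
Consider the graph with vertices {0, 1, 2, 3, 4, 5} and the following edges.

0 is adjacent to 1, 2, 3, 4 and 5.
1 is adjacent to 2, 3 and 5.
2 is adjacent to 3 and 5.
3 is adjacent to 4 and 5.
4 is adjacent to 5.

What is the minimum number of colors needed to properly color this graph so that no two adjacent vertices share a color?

5

0, 1, 2, 3, 5 are mutually adjacent (a clique of size 5), so at least 5 colors are needed.
5 colors suffice: color a → {0}; color b → {3}; color c → {5}; color d → {2, 4}; color e → {1}. Every edge joins two different colors.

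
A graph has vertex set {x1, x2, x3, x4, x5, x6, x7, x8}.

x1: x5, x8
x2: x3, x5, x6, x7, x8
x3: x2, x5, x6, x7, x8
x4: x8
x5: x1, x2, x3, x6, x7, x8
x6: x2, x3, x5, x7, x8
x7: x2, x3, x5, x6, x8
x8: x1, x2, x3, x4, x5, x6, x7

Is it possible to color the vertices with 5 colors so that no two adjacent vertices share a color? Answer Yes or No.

x2, x3, x5, x6, x7, x8 are mutually adjacent (a clique of size 6), so at least 6 colors are needed.
So 5 colors are not enough.

No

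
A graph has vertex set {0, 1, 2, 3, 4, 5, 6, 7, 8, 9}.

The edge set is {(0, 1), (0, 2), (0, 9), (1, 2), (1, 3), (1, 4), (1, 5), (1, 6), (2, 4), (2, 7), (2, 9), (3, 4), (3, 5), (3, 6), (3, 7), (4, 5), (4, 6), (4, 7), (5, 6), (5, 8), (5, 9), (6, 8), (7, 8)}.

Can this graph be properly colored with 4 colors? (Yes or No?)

No

1, 3, 4, 5, 6 are mutually adjacent (a clique of size 5), so at least 5 colors are needed.
So 4 colors are not enough.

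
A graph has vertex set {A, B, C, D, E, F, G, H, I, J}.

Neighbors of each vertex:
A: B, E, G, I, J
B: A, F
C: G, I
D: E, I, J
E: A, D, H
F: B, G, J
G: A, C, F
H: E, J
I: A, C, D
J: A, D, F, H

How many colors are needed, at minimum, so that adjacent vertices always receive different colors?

C and I are adjacent, so at least 2 colors are needed.
2 colors suffice: color 1 → {A, C, D, F, H}; color 2 → {B, E, G, I, J}. Every edge joins two different colors.

2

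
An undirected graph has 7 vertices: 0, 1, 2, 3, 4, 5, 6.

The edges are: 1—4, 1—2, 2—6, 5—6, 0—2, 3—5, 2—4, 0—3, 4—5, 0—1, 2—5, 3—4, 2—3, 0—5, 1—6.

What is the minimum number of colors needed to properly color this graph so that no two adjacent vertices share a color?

4

2, 3, 4, 5 form a clique, so at least 4 colors are needed.
4 colors suffice: color red → {2}; color blue → {1, 5}; color green → {0, 4, 6}; color yellow → {3}. Every edge joins two different colors.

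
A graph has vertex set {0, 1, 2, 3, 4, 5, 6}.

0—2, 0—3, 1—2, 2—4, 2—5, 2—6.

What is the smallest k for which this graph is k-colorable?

1 and 2 are adjacent, so at least 2 colors are needed.
A valid assignment using 2 colors: 0=b, 1=b, 2=a, 3=a, 4=b, 5=b, 6=b. Every edge joins two different colors.

2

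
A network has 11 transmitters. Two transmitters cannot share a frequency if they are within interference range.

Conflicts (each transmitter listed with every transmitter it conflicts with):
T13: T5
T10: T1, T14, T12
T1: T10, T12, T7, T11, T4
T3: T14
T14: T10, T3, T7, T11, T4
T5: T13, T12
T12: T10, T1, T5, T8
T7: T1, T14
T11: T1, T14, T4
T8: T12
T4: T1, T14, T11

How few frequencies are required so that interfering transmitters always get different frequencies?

3

T1, T11, T4 are mutually in conflict, so at least 3 frequencies are needed.
3 frequencies suffice: frequency 1 → {T1, T14, T5, T8}; frequency 2 → {T13, T3, T12, T7, T4}; frequency 3 → {T10, T11}. Each listed conflict is separated.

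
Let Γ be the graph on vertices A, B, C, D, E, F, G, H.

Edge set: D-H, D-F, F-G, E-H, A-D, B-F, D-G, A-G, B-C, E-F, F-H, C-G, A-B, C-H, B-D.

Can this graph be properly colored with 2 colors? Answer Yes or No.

A, B, D form a triangle, so at least 3 colors are needed.
So 2 colors are not enough.

No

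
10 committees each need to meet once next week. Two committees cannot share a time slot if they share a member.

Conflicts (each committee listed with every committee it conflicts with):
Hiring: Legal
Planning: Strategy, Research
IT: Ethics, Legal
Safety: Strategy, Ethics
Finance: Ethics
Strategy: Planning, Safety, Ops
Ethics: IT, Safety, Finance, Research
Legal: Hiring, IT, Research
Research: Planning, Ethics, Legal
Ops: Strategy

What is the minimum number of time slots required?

3

The cycle Ethics-Safety-Strategy-Planning-Research-Ethics has odd length 5, so it cannot be 2-colored; at least 3 time slots are needed.
3 time slots suffice: Hiring=2, Planning=3, IT=2, Safety=2, Finance=2, Strategy=1, Ethics=1, Legal=1, Research=2, Ops=2. No two conflicting committees share a time slot.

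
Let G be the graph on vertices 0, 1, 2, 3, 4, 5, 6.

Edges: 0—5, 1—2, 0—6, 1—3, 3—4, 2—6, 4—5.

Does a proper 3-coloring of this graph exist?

The chromatic number is 3. The cycle 6-0-5-4-3-1-2-6 has odd length 7, so it cannot be 2-colored; at least 3 colors are needed.
3 colors suffice: 0=a, 1=b, 2=a, 3=c, 4=a, 5=b, 6=b.
That is already a proper 3-coloring.

Yes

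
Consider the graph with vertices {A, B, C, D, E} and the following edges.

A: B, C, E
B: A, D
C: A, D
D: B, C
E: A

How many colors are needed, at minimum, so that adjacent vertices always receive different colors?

2

A and E are adjacent, so at least 2 colors are needed.
2 colors suffice: color 1 → {A, D}; color 2 → {B, C, E}. Every edge joins two different colors.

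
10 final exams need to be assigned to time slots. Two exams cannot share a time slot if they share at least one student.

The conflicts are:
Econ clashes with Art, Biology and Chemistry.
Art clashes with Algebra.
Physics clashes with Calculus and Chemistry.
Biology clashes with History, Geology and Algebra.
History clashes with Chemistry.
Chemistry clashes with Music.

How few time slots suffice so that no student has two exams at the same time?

Econ and Biology conflict, so at least 2 time slots are needed.
2 time slots suffice: time slot 1 → {Art, Biology, Calculus, Chemistry}; time slot 2 → {Econ, Physics, History, Geology, Music, Algebra}. Each listed conflict is separated.

2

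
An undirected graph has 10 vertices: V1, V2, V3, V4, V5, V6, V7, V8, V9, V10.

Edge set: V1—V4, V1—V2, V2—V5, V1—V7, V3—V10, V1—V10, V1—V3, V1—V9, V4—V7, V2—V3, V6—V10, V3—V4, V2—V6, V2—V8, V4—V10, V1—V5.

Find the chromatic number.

4

V1, V3, V4, V10 are mutually adjacent (a clique of size 4), so at least 4 colors are needed.
4 colors suffice: color 1 → {V1, V6, V8}; color 2 → {V2, V4, V9}; color 3 → {V3, V5, V7}; color 4 → {V10}. Every edge joins two different colors.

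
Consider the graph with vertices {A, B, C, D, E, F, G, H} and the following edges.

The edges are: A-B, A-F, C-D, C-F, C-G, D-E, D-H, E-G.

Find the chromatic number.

D and E are adjacent, so at least 2 colors are needed.
2 colors suffice: A=blue, B=red, C=blue, D=red, E=blue, F=red, G=red, H=blue. No two adjacent vertices share a color.

2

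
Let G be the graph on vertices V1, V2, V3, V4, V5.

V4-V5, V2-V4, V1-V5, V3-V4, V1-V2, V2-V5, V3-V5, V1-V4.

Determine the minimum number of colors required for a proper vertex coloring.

4

V1, V2, V4, V5 form a clique, so at least 4 colors are needed.
One proper 4-coloring: V1=4, V2=3, V3=3, V4=2, V5=1. No two adjacent vertices share a color.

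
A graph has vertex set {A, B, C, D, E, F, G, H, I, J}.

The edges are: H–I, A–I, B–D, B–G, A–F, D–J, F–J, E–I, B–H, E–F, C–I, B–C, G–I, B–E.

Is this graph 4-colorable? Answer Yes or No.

Yes

The chromatic number is 3. The cycle F-E-B-D-J-F has odd length 5, so it cannot be 2-colored; at least 3 colors are needed.
A valid assignment using 3 colors: A=2, B=1, C=2, D=2, E=2, F=1, G=2, H=2, I=1, J=3.
Since 4 ≥ 3, a proper 4-coloring certainly exists.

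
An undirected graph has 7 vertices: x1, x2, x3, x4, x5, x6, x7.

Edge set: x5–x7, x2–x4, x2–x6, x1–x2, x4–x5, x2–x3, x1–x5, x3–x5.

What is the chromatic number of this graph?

2

x2 and x3 are adjacent, so at least 2 colors are needed.
2 colors suffice: color 1 → {x2, x5}; color 2 → {x1, x3, x4, x6, x7}. Every edge joins two different colors.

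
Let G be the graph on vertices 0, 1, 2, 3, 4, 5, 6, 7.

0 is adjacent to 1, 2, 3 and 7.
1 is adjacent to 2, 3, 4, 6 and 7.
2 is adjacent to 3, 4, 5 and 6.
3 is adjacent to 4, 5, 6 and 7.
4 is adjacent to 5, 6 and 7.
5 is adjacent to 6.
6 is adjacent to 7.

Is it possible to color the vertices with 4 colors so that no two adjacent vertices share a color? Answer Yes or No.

No

1, 3, 4, 6, 7 are pairwise adjacent (a clique of size 5), so at least 5 colors are needed.
So 4 colors are not enough.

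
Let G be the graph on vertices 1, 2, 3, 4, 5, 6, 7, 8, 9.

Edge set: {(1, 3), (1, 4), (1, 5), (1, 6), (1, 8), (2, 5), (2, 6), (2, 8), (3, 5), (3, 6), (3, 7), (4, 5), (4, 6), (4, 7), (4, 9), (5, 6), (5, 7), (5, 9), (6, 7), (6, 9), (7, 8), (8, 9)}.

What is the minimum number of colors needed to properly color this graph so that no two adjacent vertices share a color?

4

4, 5, 6, 9 are pairwise adjacent (a clique of size 4), so at least 4 colors are needed.
4 colors suffice: color a → {6, 8}; color b → {5}; color c → {2, 3, 4}; color d → {1, 7, 9}. No two adjacent vertices share a color.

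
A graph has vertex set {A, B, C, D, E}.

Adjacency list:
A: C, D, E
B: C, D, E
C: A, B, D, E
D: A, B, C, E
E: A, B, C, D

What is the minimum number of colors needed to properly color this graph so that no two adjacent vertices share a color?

4

A, C, D, E are mutually adjacent (a clique of size 4), so at least 4 colors are needed.
4 colors suffice: color red → {C}; color blue → {D}; color green → {E}; color yellow → {A, B}. Each edge has distinct colors on its endpoints.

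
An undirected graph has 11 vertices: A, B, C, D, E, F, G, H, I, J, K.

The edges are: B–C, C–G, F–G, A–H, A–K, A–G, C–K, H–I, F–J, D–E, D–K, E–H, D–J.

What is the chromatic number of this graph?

The cycle K-D-E-H-A-K has odd length 5, so it cannot be 2-colored; at least 3 colors are needed.
A valid assignment using 3 colors: A=blue, B=red, C=blue, D=blue, E=green, F=blue, G=red, H=red, I=blue, J=red, K=red. Every edge joins two different colors.

3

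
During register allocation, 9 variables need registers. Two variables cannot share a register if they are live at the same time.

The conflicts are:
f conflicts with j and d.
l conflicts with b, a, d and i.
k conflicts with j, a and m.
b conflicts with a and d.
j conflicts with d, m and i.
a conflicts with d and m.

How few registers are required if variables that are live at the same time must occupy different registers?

4

l, b, a, d pairwise conflict, so at least 4 registers are needed.
4 registers suffice: register 1 → {k, d, i}; register 2 → {j, a}; register 3 → {f, l, m}; register 4 → {b}. Every pair that conflicts lands in different registers.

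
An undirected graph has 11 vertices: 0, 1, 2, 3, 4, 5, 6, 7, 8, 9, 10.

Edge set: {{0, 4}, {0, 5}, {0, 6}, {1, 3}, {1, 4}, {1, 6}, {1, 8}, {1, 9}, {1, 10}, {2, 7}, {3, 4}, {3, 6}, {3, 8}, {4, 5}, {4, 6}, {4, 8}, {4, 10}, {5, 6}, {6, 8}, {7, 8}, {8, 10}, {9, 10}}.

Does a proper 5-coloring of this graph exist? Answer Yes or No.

The chromatic number is 5. 1, 3, 4, 6, 8 are pairwise adjacent (a clique of size 5), so at least 5 colors are needed.
5 colors suffice: 0=yellow, 1=yellow, 2=blue, 3=purple, 4=red, 5=blue, 6=green, 7=red, 8=blue, 9=red, 10=green.
That is already a proper 5-coloring.

Yes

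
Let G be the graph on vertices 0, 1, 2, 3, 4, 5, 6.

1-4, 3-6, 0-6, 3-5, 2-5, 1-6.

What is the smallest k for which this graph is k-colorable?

2

0 and 6 are adjacent, so at least 2 colors are needed.
2 colors suffice: color red → {4, 5, 6}; color blue → {0, 1, 2, 3}. Each edge has distinct colors on its endpoints.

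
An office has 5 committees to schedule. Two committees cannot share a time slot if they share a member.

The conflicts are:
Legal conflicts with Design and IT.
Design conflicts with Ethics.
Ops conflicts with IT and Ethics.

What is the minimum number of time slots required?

The cycle IT-Legal-Design-Ethics-Ops-IT has odd length 5, so it cannot be 2-colored; at least 3 time slots are needed.
A valid assignment using 3 time slots: Legal=3, Design=1, Ops=1, IT=2, Ethics=2. Each listed conflict is separated.

3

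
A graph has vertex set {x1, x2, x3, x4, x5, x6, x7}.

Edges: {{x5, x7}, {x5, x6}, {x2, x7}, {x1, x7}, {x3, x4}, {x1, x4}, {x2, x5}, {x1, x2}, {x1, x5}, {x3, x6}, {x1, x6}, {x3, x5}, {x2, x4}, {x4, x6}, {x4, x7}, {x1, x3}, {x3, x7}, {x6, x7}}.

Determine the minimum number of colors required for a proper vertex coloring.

5

x1, x3, x5, x6, x7 form a clique, so at least 5 colors are needed.
5 colors suffice: color R → {x7}; color B → {x1}; color G → {x2, x6}; color Y → {x3}; color P → {x4, x5}. Every edge joins two different colors.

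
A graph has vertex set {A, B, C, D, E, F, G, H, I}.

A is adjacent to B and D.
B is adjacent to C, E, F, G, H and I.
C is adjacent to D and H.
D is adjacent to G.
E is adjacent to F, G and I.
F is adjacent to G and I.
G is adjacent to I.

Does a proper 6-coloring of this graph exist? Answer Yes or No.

The chromatic number is 5. B, E, F, G, I form a clique, so at least 5 colors are needed.
5 colors suffice: color 1 → {B, D}; color 2 → {A, C, G}; color 3 → {F, H}; color 4 → {E}; color 5 → {I}.
Since 6 ≥ 5, a proper 6-coloring certainly exists.

Yes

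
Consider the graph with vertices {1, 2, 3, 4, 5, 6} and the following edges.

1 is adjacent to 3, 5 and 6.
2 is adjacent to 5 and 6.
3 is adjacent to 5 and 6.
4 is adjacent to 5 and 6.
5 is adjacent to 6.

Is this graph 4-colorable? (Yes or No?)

Yes

The chromatic number is 4. 1, 3, 5, 6 are mutually adjacent (a clique of size 4), so at least 4 colors are needed.
4 colors suffice: color red → {6}; color blue → {5}; color green → {2, 3, 4}; color yellow → {1}.
That is already a proper 4-coloring.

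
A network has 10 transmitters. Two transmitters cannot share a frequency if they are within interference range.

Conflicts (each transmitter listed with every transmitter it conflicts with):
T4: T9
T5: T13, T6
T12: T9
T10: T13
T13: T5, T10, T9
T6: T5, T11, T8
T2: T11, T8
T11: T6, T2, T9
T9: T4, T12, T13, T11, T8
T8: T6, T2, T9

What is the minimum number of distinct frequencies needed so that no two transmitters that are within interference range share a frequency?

The cycle T13-T5-T6-T8-T9-T13 has odd length 5, so it cannot be 2-colored; at least 3 frequencies are needed.
3 frequencies suffice: frequency 1 → {T10, T6, T2, T9}; frequency 2 → {T4, T12, T13, T11, T8}; frequency 3 → {T5}. Every pair that conflicts lands in different frequencies.

3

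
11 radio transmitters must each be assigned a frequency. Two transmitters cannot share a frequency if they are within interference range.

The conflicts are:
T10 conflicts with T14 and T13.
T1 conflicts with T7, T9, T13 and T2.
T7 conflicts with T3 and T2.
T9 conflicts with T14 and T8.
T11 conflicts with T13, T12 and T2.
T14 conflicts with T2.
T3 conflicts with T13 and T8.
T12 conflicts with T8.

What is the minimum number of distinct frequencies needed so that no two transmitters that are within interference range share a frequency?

3

T1, T7, T2 pairwise conflict, so at least 3 frequencies are needed.
3 frequencies suffice: frequency 1 → {T13, T8, T2}; frequency 2 → {T1, T11, T14, T3}; frequency 3 → {T10, T7, T9, T12}. Every pair that conflicts lands in different frequencies.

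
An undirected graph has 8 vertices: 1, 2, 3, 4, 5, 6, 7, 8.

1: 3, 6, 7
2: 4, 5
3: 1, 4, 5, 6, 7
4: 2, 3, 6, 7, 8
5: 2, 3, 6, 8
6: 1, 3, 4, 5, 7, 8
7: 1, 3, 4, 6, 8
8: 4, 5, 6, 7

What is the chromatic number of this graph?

4

4, 6, 7, 8 are pairwise adjacent (a clique of size 4), so at least 4 colors are needed.
4 colors suffice: 1=blue, 2=red, 3=green, 4=blue, 5=blue, 6=red, 7=yellow, 8=green. Each edge has distinct colors on its endpoints.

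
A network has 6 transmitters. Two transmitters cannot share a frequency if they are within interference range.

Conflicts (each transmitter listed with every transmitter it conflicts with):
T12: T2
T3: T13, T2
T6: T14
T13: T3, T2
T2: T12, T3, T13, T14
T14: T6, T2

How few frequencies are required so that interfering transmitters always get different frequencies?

T3, T13, T2 are mutually in conflict, so at least 3 frequencies are needed.
3 frequencies suffice: frequency 1 → {T6, T2}; frequency 2 → {T12, T3, T14}; frequency 3 → {T13}. Every pair that conflicts lands in different frequencies.

3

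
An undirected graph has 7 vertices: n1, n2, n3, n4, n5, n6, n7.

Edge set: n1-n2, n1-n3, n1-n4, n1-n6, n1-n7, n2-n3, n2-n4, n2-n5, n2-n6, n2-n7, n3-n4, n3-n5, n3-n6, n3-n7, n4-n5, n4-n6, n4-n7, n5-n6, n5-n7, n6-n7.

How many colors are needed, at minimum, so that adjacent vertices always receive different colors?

n1, n2, n3, n4, n6, n7 form a clique, so at least 6 colors are needed.
6 colors suffice: color 1 → {n2}; color 2 → {n7}; color 3 → {n4}; color 4 → {n6}; color 5 → {n3}; color 6 → {n1, n5}. Each edge has distinct colors on its endpoints.

6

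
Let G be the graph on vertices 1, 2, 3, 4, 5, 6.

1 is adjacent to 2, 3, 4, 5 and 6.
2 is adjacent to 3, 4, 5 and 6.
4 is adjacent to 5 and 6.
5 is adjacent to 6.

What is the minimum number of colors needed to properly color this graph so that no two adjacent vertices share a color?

1, 2, 4, 5, 6 form a clique, so at least 5 colors are needed.
5 colors suffice: 1=red, 2=blue, 3=green, 4=purple, 5=green, 6=yellow. Every edge joins two different colors.

5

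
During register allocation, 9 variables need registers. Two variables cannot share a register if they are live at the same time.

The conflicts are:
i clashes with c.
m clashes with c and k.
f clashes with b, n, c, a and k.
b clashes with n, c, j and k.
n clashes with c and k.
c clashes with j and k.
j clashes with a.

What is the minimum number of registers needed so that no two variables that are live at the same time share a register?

5

f, b, n, c, k are mutually in conflict, so at least 5 registers are needed.
5 registers suffice: register 1 → {c, a}; register 2 → {i, m, f, j}; register 3 → {b}; register 4 → {k}; register 5 → {n}. Every pair that conflicts lands in different registers.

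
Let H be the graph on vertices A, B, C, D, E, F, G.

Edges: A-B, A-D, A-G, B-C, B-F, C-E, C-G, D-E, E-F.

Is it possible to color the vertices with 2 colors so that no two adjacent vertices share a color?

No

The cycle D-E-F-B-A-D has odd length 5, so it cannot be 2-colored; at least 3 colors are needed.
So 2 colors are not enough.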